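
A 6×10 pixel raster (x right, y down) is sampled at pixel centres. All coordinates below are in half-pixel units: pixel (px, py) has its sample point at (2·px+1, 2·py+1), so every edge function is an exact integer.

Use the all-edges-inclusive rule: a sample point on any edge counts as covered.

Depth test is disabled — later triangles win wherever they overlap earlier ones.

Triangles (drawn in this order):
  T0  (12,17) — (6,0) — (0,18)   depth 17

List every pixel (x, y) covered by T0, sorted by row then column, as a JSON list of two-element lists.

T0:
  2·area = 210  (B↔C swapped to make it positive)
  edge (12, 17)→(0, 18): d=(-12,1) inclusive
  edge (0, 18)→(6, 0): d=(6,-18) inclusive
  edge (6, 0)→(12, 17): d=(6,17) inclusive
    (2,1)@(5, 3): e=[175,0,35] → █  [on edge]
    (3,1)@(7, 3): e=[173,36,1] → █
    (4,1)@(9, 3): e=[171,72,-33] → ·
    (2,2)@(5, 5): e=[151,12,47] → █
    (4,2)@(9, 5): e=[147,84,-21] → ·
    (2,3)@(5, 7): e=[127,24,59] → █
    (4,3)@(9, 7): e=[123,96,-9] → ·
    (1,4)@(3, 9): e=[105,0,105] → █  [on edge]
    (4,4)@(9, 9): e=[99,108,3] → █
    (5,4)@(11, 9): e=[97,144,-31] → ·
    (1,5)@(3, 11): e=[81,12,117] → █
    (5,5)@(11, 11): e=[73,156,-19] → ·
    (0,7)@(1, 15): e=[35,0,175] → █  [on edge]
  covered (30 px):
    · · · · · ·
    · · █ █ · ·
    · · █ █ · ·
    · · █ █ · ·
    · █ █ █ █ ·
    · █ █ █ █ ·
    · █ █ █ █ ·
    █ █ █ █ █ █
    █ █ █ █ █ █
    · · · · · ·

Result: [[2,1],[3,1],[2,2],[3,2],[2,3],[3,3],[1,4],[2,4],[3,4],[4,4],[1,5],[2,5],[3,5],[4,5],[1,6],[2,6],[3,6],[4,6],[0,7],[1,7],[2,7],[3,7],[4,7],[5,7],[0,8],[1,8],[2,8],[3,8],[4,8],[5,8]]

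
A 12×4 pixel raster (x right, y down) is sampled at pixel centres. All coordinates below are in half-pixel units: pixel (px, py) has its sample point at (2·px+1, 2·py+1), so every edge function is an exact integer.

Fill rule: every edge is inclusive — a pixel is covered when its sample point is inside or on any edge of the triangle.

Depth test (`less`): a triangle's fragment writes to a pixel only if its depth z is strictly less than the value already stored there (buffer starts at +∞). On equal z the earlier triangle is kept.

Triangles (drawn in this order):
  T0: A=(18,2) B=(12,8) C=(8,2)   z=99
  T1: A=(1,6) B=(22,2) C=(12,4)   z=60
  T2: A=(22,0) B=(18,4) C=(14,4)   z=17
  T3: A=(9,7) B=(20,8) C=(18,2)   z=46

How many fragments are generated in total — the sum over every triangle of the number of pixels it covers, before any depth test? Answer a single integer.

T0:
  2·area = 60
  edge (18, 2)→(12, 8): d=(-6,6) inclusive
  edge (12, 8)→(8, 2): d=(-4,-6) inclusive
  edge (8, 2)→(18, 2): d=(10,0) inclusive
    (9,0)@(19, 1): e=[0,70,-10] → .  [on edge]
    (4,1)@(9, 3): e=[48,2,10] → X
    (5,1)@(11, 3): e=[36,14,10] → X
    (6,1)@(13, 3): e=[24,26,10] → X
    (7,1)@(15, 3): e=[12,38,10] → X
    (8,1)@(17, 3): e=[0,50,10] → X  [on edge]
    (9,1)@(19, 3): e=[-12,62,10] → .
    (4,2)@(9, 5): e=[36,-6,30] → .
    (5,2)@(11, 5): e=[24,6,30] → X
    (7,2)@(15, 5): e=[0,30,30] → X  [on edge]
    (8,2)@(17, 5): e=[-12,42,30] → .
    (5,3)@(11, 7): e=[12,-2,50] → .
    (6,3)@(13, 7): e=[0,10,50] → X  [on edge]
  covered (9 px):
    . . . . . . . . . . . .
    . . . . X X X X X . . .
    . . . . . X X X . . . .
    . . . . . . X . . . . .
T1:
  2·area = 2
  edge (1, 6)→(22, 2): d=(21,-4) inclusive
  edge (22, 2)→(12, 4): d=(-10,2) inclusive
  edge (12, 4)→(1, 6): d=(-11,2) inclusive
    (8,1)@(17, 3): e=[1,0,1] → X  [on edge]
    (9,1)@(19, 3): e=[9,-4,-3] → .
    (3,2)@(7, 5): e=[3,0,-1] → .  [on edge]
    (8,2)@(17, 5): e=[43,-20,-21] → .
  covered (1 px):
    . . . . . . . . . . . .
    . . . . . . . . X . . .
    . . . . . . . . . . . .
    . . . . . . . . . . . .
T2:
  2·area = 16
  edge (22, 0)→(18, 4): d=(-4,4) inclusive
  edge (18, 4)→(14, 4): d=(-4,0) inclusive
  edge (14, 4)→(22, 0): d=(8,-4) inclusive
    (10,0)@(21, 1): e=[0,12,4] → X  [on edge]
    (11,0)@(23, 1): e=[-8,12,12] → .
    (8,1)@(17, 3): e=[8,4,4] → X
    (9,1)@(19, 3): e=[0,4,12] → X  [on edge]
    (10,1)@(21, 3): e=[-8,4,20] → .
    (8,2)@(17, 5): e=[0,-4,20] → .  [on edge]
    (9,2)@(19, 5): e=[-8,-4,28] → .
    (7,3)@(15, 7): e=[0,-12,28] → .  [on edge]
  covered (3 px):
    . . . . . . . . . . X .
    . . . . . . . . X X . .
    . . . . . . . . . . . .
    . . . . . . . . . . . .
T3:
  2·area = 64  (B↔C swapped to make it positive)
  edge (9, 7)→(18, 2): d=(9,-5) inclusive
  edge (18, 2)→(20, 8): d=(2,6) inclusive
  edge (20, 8)→(9, 7): d=(-11,-1) inclusive
    (8,1)@(17, 3): e=[4,8,52] → X
    (9,1)@(19, 3): e=[14,-4,54] → .
    (6,2)@(13, 5): e=[2,36,26] → X
    (7,2)@(15, 5): e=[12,24,28] → X
    (9,2)@(19, 5): e=[32,0,32] → X  [on edge]
    (10,2)@(21, 5): e=[42,-12,34] → .
    (4,3)@(9, 7): e=[0,64,0] → X  [on edge]
    (5,3)@(11, 7): e=[10,52,2] → X
    (10,3)@(21, 7): e=[60,-8,12] → .
  covered (11 px):
    . . . . . . . . . . . .
    . . . . . . . . X . . .
    . . . . . . X X X X . .
    . . . . X X X X X X . .

Final: 24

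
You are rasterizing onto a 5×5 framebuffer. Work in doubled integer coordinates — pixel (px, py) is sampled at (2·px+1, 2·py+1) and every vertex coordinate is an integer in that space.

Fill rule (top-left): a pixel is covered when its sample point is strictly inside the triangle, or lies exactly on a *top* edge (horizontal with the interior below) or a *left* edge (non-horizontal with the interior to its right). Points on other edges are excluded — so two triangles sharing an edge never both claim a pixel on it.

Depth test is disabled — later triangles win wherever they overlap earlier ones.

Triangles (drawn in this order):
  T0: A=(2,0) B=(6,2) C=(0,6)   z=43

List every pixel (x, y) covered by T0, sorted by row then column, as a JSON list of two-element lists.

T0:
  2·area = 28
  edge (2, 0)→(6, 2): d=(4,2) right/bottom  bias=-1
  edge (6, 2)→(0, 6): d=(-6,4) right/bottom  bias=-1
  edge (0, 6)→(2, 0): d=(2,-6) top-left  bias=+0
    (1,0)@(3, 1): e=[2,18,8] → X
    (2,0)@(5, 1): e=[-2,10,20] → .
    (0,1)@(1, 3): e=[14,14,0] → X  [on edge]
    (2,1)@(5, 3): e=[6,-2,24] → .
    (0,2)@(1, 5): e=[22,2,4] → X
    (1,2)@(3, 5): e=[18,-6,16] → .
    (0,3)@(1, 7): e=[30,-10,8] → .
  covered (4 px):
    . X . . .
    X X . . .
    X . . . .
    . . . . .
    . . . . .

Result: [[1,0],[0,1],[1,1],[0,2]]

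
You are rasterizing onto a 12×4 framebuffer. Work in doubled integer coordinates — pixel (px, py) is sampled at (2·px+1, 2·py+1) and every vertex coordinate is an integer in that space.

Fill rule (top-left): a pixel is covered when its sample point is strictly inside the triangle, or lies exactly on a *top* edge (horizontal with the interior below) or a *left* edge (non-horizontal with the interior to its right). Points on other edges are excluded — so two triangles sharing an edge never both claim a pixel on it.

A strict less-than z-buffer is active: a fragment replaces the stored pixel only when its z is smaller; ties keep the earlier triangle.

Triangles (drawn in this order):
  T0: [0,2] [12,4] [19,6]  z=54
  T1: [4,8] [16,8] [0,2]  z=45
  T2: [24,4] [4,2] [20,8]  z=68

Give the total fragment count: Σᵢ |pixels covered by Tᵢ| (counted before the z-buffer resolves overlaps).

T0:
  2·area = 10
  edge (0, 2)→(12, 4): d=(12,2) right/bottom  bias=-1
  edge (12, 4)→(19, 6): d=(7,2) right/bottom  bias=-1
  edge (19, 6)→(0, 2): d=(-19,-4) top-left  bias=+0
    (2,1)@(5, 3): e=[2,7,1] → █
    (3,1)@(7, 3): e=[-2,3,9] → ·
    (2,2)@(5, 5): e=[26,21,-37] → ·
    (7,2)@(15, 5): e=[6,1,3] → █
    (8,2)@(17, 5): e=[2,-3,11] → ·
    (7,3)@(15, 7): e=[30,15,-35] → ·
  covered (2 px):
    · · · · · · · · · · · ·
    · · █ · · · · · · · · ·
    · · · · · · · █ · · · ·
    · · · · · · · · · · · ·
T1:
  2·area = 72  (B↔C swapped to make it positive)
  edge (4, 8)→(0, 2): d=(-4,-6) top-left  bias=+0
  edge (0, 2)→(16, 8): d=(16,6) right/bottom  bias=-1
  edge (16, 8)→(4, 8): d=(-12,0) right/bottom  bias=-1
    (0,1)@(1, 3): e=[2,10,60] → █
    (1,1)@(3, 3): e=[14,-2,60] → ·
    (0,2)@(1, 5): e=[-6,42,36] → ·
    (1,2)@(3, 5): e=[6,30,36] → █
    (2,2)@(5, 5): e=[18,18,36] → █
    (3,2)@(7, 5): e=[30,6,36] → █
    (4,2)@(9, 5): e=[42,-6,36] → ·
    (1,3)@(3, 7): e=[-2,62,12] → ·
    (2,3)@(5, 7): e=[10,50,12] → █
    (4,3)@(9, 7): e=[34,26,12] → █
    (5,3)@(11, 7): e=[46,14,12] → █
    (6,3)@(13, 7): e=[58,2,12] → █
  covered (9 px):
    · · · · · · · · · · · ·
    █ · · · · · · · · · · ·
    · █ █ █ · · · · · · · ·
    · · █ █ █ █ █ · · · · ·
T2:
  2·area = 88  (B↔C swapped to make it positive)
  edge (24, 4)→(20, 8): d=(-4,4) right/bottom  bias=-1
  edge (20, 8)→(4, 2): d=(-16,-6) top-left  bias=+0
  edge (4, 2)→(24, 4): d=(20,2) right/bottom  bias=-1
    (3,1)@(7, 3): e=[72,2,14] → █
    (4,1)@(9, 3): e=[64,14,10] → █
    (5,1)@(11, 3): e=[56,26,6] → █
    (6,1)@(13, 3): e=[48,38,2] → █
    (7,1)@(15, 3): e=[40,50,-2] → ·
    (3,2)@(7, 5): e=[64,-30,54] → ·
    (4,2)@(9, 5): e=[56,-18,50] → ·
    (5,2)@(11, 5): e=[48,-6,46] → ·
    (6,2)@(13, 5): e=[40,6,42] → █
    (7,2)@(15, 5): e=[32,18,38] → █
    (8,2)@(17, 5): e=[24,30,34] → █
    (9,2)@(19, 5): e=[16,42,30] → █
    (11,2)@(23, 5): e=[0,66,22] → ·  [on edge]
    (10,3)@(21, 7): e=[0,22,66] → ·  [on edge]
  covered (10 px):
    · · · · · · · · · · · ·
    · · · █ █ █ █ · · · · ·
    · · · · · · █ █ █ █ █ ·
    · · · · · · · · · █ · ·

Answer: 21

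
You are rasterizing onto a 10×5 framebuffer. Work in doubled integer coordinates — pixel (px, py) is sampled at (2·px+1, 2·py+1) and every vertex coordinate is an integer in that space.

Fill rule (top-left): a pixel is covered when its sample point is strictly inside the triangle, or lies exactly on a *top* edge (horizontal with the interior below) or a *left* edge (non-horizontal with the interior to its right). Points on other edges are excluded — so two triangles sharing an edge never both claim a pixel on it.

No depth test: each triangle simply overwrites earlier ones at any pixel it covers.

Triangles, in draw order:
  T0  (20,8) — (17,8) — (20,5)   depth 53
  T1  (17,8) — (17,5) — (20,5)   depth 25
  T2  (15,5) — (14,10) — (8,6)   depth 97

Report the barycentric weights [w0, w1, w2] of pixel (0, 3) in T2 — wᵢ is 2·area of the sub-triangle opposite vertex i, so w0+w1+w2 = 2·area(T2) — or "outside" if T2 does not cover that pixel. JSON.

T0:
  2·area = 9
  edge (20, 8)→(17, 8): d=(-3,0) right/bottom  bias=-1
  edge (17, 8)→(20, 5): d=(3,-3) top-left  bias=+0
  edge (20, 5)→(20, 8): d=(0,3) right/bottom  bias=-1
    (9,3)@(19, 7): e=[3,3,3] → █
    (9,4)@(19, 9): e=[-3,9,3] → ·
  covered (1 px):
    · · · · · · · · · ·
    · · · · · · · · · ·
    · · · · · · · · · ·
    · · · · · · · · · █
    · · · · · · · · · ·
T1:
  2·area = 9
  edge (17, 8)→(17, 5): d=(0,-3) top-left  bias=+0
  edge (17, 5)→(20, 5): d=(3,0) top-left  bias=+0
  edge (20, 5)→(17, 8): d=(-3,3) right/bottom  bias=-1
    (8,0)@(17, 1): e=[0,-12,21] → ·  [on edge]
    (8,1)@(17, 3): e=[0,-6,15] → ·  [on edge]
    (0,2)@(1, 5): e=[-48,0,57] → ·  [on edge]
    (1,2)@(3, 5): e=[-42,0,51] → ·  [on edge]
    (2,2)@(5, 5): e=[-36,0,45] → ·  [on edge]
    (3,2)@(7, 5): e=[-30,0,39] → ·  [on edge]
    (4,2)@(9, 5): e=[-24,0,33] → ·  [on edge]
    (5,2)@(11, 5): e=[-18,0,27] → ·  [on edge]
    (6,2)@(13, 5): e=[-12,0,21] → ·  [on edge]
    (7,2)@(15, 5): e=[-6,0,15] → ·  [on edge]
    (8,2)@(17, 5): e=[0,0,9] → █  [on edge]
    (9,2)@(19, 5): e=[6,0,3] → █  [on edge]
    (8,3)@(17, 7): e=[0,6,3] → █  [on edge]
    (8,4)@(17, 9): e=[0,12,-3] → ·  [on edge]
  covered (3 px):
    · · · · · · · · · ·
    · · · · · · · · · ·
    · · · · · · · · █ █
    · · · · · · · · █ ·
    · · · · · · · · · ·
T2:
  2·area = 34
  edge (15, 5)→(14, 10): d=(-1,5) right/bottom  bias=-1
  edge (14, 10)→(8, 6): d=(-6,-4) top-left  bias=+0
  edge (8, 6)→(15, 5): d=(7,-1) top-left  bias=+0
    (7,2)@(15, 5): e=[0,34,0] → ·  [on edge]
    (0,3)@(1, 7): e=[68,-34,0] → ·  [on edge]
    (5,3)@(11, 7): e=[18,6,10] → █
    (6,3)@(13, 7): e=[8,14,12] → █
    (7,3)@(15, 7): e=[-2,22,14] → ·
    (5,4)@(11, 9): e=[16,-6,24] → ·
    (6,4)@(13, 9): e=[6,2,26] → █
    (7,4)@(15, 9): e=[-4,10,28] → ·
  covered (3 px):
    · · · · · · · · · ·
    · · · · · · · · · ·
    · · · · · · · · · ·
    · · · · · █ █ · · ·
    · · · · · · █ · · ·

Answer: "outside"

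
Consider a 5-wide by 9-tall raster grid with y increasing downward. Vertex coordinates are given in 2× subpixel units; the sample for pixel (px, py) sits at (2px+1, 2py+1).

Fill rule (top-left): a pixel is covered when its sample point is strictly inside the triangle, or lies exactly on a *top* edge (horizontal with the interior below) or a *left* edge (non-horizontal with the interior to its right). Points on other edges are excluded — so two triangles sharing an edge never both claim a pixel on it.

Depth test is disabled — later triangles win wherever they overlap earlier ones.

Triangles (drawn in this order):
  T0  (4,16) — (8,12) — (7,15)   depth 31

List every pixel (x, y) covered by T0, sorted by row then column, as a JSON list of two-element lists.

T0:
  2·area = 8
  edge (4, 16)→(8, 12): d=(4,-4) top-left  bias=+0
  edge (8, 12)→(7, 15): d=(-1,3) right/bottom  bias=-1
  edge (7, 15)→(4, 16): d=(-3,1) right/bottom  bias=-1
    (4,4)@(9, 9): e=[-8,0,16] → .  [on edge]
    (4,5)@(9, 11): e=[0,-2,10] → .  [on edge]
    (3,6)@(7, 13): e=[0,2,6] → X  [on edge]
    (4,6)@(9, 13): e=[8,-4,4] → .
    (2,7)@(5, 15): e=[0,6,2] → X  [on edge]
    (3,7)@(7, 15): e=[8,0,0] → .  [on edge]
    (0,8)@(1, 17): e=[-8,16,0] → .  [on edge]
    (1,8)@(3, 17): e=[0,10,-2] → .  [on edge]
    (2,8)@(5, 17): e=[8,4,-4] → .
  covered (2 px):
    . . . . .
    . . . . .
    . . . . .
    . . . . .
    . . . . .
    . . . . .
    . . . X .
    . . X . .
    . . . . .

Final: [[3,6],[2,7]]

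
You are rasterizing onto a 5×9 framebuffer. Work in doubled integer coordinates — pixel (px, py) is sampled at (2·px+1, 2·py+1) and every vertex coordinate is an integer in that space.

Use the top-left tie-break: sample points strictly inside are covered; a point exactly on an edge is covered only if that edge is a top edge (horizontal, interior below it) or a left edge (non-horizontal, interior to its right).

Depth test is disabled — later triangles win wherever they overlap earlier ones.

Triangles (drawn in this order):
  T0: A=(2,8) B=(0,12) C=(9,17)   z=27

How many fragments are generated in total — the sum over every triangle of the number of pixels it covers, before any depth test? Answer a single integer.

T0:
  2·area = 46  (B↔C swapped to make it positive)
  edge (2, 8)→(9, 17): d=(7,9) right/bottom  bias=-1
  edge (9, 17)→(0, 12): d=(-9,-5) top-left  bias=+0
  edge (0, 12)→(2, 8): d=(2,-4) top-left  bias=+0
    (0,5)@(1, 11): e=[30,14,2] → X
    (1,5)@(3, 11): e=[12,24,10] → X
    (2,5)@(5, 11): e=[-6,34,18] → .
    (0,6)@(1, 13): e=[44,-4,6] → .
    (1,6)@(3, 13): e=[26,6,14] → X
    (2,6)@(5, 13): e=[8,16,22] → X
    (3,6)@(7, 13): e=[-10,26,30] → .
    (1,7)@(3, 15): e=[40,-12,18] → .
    (2,7)@(5, 15): e=[22,-2,26] → .
    (3,7)@(7, 15): e=[4,8,34] → X
    (4,7)@(9, 15): e=[-14,18,42] → .
    (3,8)@(7, 17): e=[18,-10,38] → .
    (4,8)@(9, 17): e=[0,0,46] → .  [on edge]
  covered (5 px):
    . . . . .
    . . . . .
    . . . . .
    . . . . .
    . . . . .
    X X . . .
    . X X . .
    . . . X .
    . . . . .

Final: 5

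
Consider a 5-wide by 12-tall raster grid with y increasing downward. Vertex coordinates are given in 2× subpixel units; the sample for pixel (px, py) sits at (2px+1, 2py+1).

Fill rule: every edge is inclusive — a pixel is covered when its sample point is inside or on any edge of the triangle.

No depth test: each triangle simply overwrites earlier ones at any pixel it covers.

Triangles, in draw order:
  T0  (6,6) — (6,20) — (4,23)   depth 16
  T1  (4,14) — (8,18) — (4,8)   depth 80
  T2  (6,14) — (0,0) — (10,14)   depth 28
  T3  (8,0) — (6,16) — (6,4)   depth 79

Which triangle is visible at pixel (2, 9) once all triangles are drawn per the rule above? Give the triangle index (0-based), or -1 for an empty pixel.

T0:
  2·area = 28
  edge (6, 6)→(6, 20): d=(0,14) inclusive
  edge (6, 20)→(4, 23): d=(-2,3) inclusive
  edge (4, 23)→(6, 6): d=(2,-17) inclusive
    (2,7)@(5, 15): e=[14,13,1] → █
    (3,7)@(7, 15): e=[-14,7,35] → ·
    (2,8)@(5, 17): e=[14,9,5] → █
    (3,8)@(7, 17): e=[-14,3,39] → ·
    (2,9)@(5, 19): e=[14,5,9] → █
    (3,9)@(7, 19): e=[-14,-1,43] → ·
    (2,10)@(5, 21): e=[14,1,13] → █
    (3,10)@(7, 21): e=[-14,-5,47] → ·
    (2,11)@(5, 23): e=[14,-3,17] → ·
  covered (4 px):
    · · · · ·
    · · · · ·
    · · · · ·
    · · · · ·
    · · · · ·
    · · · · ·
    · · · · ·
    · · █ · ·
    · · █ · ·
    · · █ · ·
    · · █ · ·
    · · · · ·
T1:
  2·area = 24  (B↔C swapped to make it positive)
  edge (4, 14)→(4, 8): d=(0,-6) inclusive
  edge (4, 8)→(8, 18): d=(4,10) inclusive
  edge (8, 18)→(4, 14): d=(-4,-4) inclusive
    (0,5)@(1, 11): e=[-18,42,0] → ·  [on edge]
    (2,5)@(5, 11): e=[6,2,16] → █
    (3,5)@(7, 11): e=[18,-18,24] → ·
    (1,6)@(3, 13): e=[-6,30,0] → ·  [on edge]
    (2,6)@(5, 13): e=[6,10,8] → █
    (3,6)@(7, 13): e=[18,-10,16] → ·
    (2,7)@(5, 15): e=[6,18,0] → █  [on edge]
    (3,7)@(7, 15): e=[18,-2,8] → ·
    (2,8)@(5, 17): e=[6,26,-8] → ·
    (3,8)@(7, 17): e=[18,6,0] → █  [on edge]
    (4,8)@(9, 17): e=[30,-14,8] → ·
    (3,9)@(7, 19): e=[18,14,-8] → ·
    (4,9)@(9, 19): e=[30,-6,0] → ·  [on edge]
  covered (4 px):
    · · · · ·
    · · · · ·
    · · · · ·
    · · · · ·
    · · · · ·
    · · █ · ·
    · · █ · ·
    · · █ · ·
    · · · █ ·
    · · · · ·
    · · · · ·
    · · · · ·
T2:
  2·area = 56
  edge (6, 14)→(0, 0): d=(-6,-14) inclusive
  edge (0, 0)→(10, 14): d=(10,14) inclusive
  edge (10, 14)→(6, 14): d=(-4,0) inclusive
    (1,2)@(3, 5): e=[12,8,36] → █
    (2,2)@(5, 5): e=[40,-20,36] → ·
    (1,3)@(3, 7): e=[0,28,28] → █  [on edge]
    (2,3)@(5, 7): e=[28,0,28] → █  [on edge]
    (3,3)@(7, 7): e=[56,-28,28] → ·
    (1,4)@(3, 9): e=[-12,48,20] → ·
    (2,4)@(5, 9): e=[16,20,20] → █
    (3,4)@(7, 9): e=[44,-8,20] → ·
    (2,5)@(5, 11): e=[4,40,12] → █
    (3,5)@(7, 11): e=[32,12,12] → █
    (4,5)@(9, 11): e=[60,-16,12] → ·
    (2,6)@(5, 13): e=[-8,60,4] → ·
    (4,10)@(9, 21): e=[0,84,-28] → ·  [on edge]
  covered (8 px):
    · · · · ·
    · · · · ·
    · █ · · ·
    · █ █ · ·
    · · █ · ·
    · · █ █ ·
    · · · █ █
    · · · · ·
    · · · · ·
    · · · · ·
    · · · · ·
    · · · · ·
T3:
  2·area = 24
  edge (8, 0)→(6, 16): d=(-2,16) inclusive
  edge (6, 16)→(6, 4): d=(0,-12) inclusive
  edge (6, 4)→(8, 0): d=(2,-4) inclusive
    (3,1)@(7, 3): e=[10,12,2] → █
    (4,1)@(9, 3): e=[-22,36,10] → ·
    (3,2)@(7, 5): e=[6,12,6] → █
    (4,2)@(9, 5): e=[-26,36,14] → ·
    (3,3)@(7, 7): e=[2,12,10] → █
    (4,3)@(9, 7): e=[-30,36,18] → ·
    (3,4)@(7, 9): e=[-2,12,14] → ·
  covered (3 px):
    · · · · ·
    · · · █ ·
    · · · █ ·
    · · · █ ·
    · · · · ·
    · · · · ·
    · · · · ·
    · · · · ·
    · · · · ·
    · · · · ·
    · · · · ·
    · · · · ·

Z-buffer (winner per pixel, '.' = empty):
  . . . . .
  . . . 3 .
  . 2 . 3 .
  . 2 2 3 .
  . . 2 . .
  . . 2 2 .
  . . 1 2 2
  . . 1 . .
  . . 0 1 .
  . . 0 . .
  . . 0 . .
  . . . . .

Result: 0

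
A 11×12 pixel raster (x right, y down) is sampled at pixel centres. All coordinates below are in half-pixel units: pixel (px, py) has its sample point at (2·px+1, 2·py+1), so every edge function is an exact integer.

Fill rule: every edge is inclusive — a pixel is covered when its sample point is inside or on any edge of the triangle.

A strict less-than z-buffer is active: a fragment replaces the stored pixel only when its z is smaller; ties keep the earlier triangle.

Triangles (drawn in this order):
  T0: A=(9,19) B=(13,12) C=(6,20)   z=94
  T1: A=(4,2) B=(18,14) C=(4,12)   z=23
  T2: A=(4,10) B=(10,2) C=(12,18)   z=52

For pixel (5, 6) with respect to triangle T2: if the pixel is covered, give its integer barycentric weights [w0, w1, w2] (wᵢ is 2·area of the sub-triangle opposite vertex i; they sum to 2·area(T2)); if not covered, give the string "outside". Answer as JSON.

T0:
  2·area = 17  (B↔C swapped to make it positive)
  edge (9, 19)→(6, 20): d=(-3,1) inclusive
  edge (6, 20)→(13, 12): d=(7,-8) inclusive
  edge (13, 12)→(9, 19): d=(-4,7) inclusive
    (8,2)@(17, 5): e=[34,-17,0] → ·  [on edge]
    (5,7)@(11, 15): e=[10,5,2] → #
    (6,7)@(13, 15): e=[8,21,-12] → ·
    (10,7)@(21, 15): e=[0,85,-68] → ·  [on edge]
    (4,8)@(9, 17): e=[6,3,8] → #
    (5,8)@(11, 17): e=[4,19,-6] → ·
    (7,8)@(15, 17): e=[0,51,-34] → ·  [on edge]
    (3,9)@(7, 19): e=[2,1,14] → #
    (4,9)@(9, 19): e=[0,17,0] → #  [on edge]
    (5,9)@(11, 19): e=[-2,33,-14] → ·
    (1,10)@(3, 21): e=[0,-17,34] → ·  [on edge]
    (3,10)@(7, 21): e=[-4,15,6] → ·
  covered (4 px):
    · · · · · · · · · · ·
    · · · · · · · · · · ·
    · · · · · · · · · · ·
    · · · · · · · · · · ·
    · · · · · · · · · · ·
    · · · · · · · · · · ·
    · · · · · · · · · · ·
    · · · · · # · · · · ·
    · · · · # · · · · · ·
    · · · # # · · · · · ·
    · · · · · · · · · · ·
    · · · · · · · · · · ·
T1:
  2·area = 140
  edge (4, 2)→(18, 14): d=(14,12) inclusive
  edge (18, 14)→(4, 12): d=(-14,-2) inclusive
  edge (4, 12)→(4, 2): d=(0,-10) inclusive
    (2,1)@(5, 3): e=[2,128,10] → #
    (3,1)@(7, 3): e=[-22,132,30] → ·
    (2,2)@(5, 5): e=[30,100,10] → #
    (3,2)@(7, 5): e=[6,104,30] → #
    (4,2)@(9, 5): e=[-18,108,50] → ·
    (2,3)@(5, 7): e=[58,72,10] → #
    (4,3)@(9, 7): e=[10,80,50] → #
    (5,3)@(11, 7): e=[-14,84,70] → ·
    (2,4)@(5, 9): e=[86,44,10] → #
    (5,4)@(11, 9): e=[14,56,70] → #
    (6,4)@(13, 9): e=[-10,60,90] → ·
    (2,5)@(5, 11): e=[114,16,10] → #
    (5,6)@(11, 13): e=[70,0,70] → #  [on edge]
  covered (18 px):
    · · · · · · · · · · ·
    · · # · · · · · · · ·
    · · # # · · · · · · ·
    · · # # # · · · · · ·
    · · # # # # · · · · ·
    · · # # # # # · · · ·
    · · · · · # # # · · ·
    · · · · · · · · · · ·
    · · · · · · · · · · ·
    · · · · · · · · · · ·
    · · · · · · · · · · ·
    · · · · · · · · · · ·
T2:
  2·area = 112
  edge (4, 10)→(10, 2): d=(6,-8) inclusive
  edge (10, 2)→(12, 18): d=(2,16) inclusive
  edge (12, 18)→(4, 10): d=(-8,-8) inclusive
    (4,2)@(9, 5): e=[10,22,80] → #
    (5,2)@(11, 5): e=[26,-10,96] → ·
    (0,3)@(1, 7): e=[-42,154,0] → ·  [on edge]
    (3,3)@(7, 7): e=[6,58,48] → #
    (5,3)@(11, 7): e=[38,-6,80] → ·
    (1,4)@(3, 9): e=[-14,126,0] → ·  [on edge]
    (2,4)@(5, 9): e=[2,94,16] → #
    (5,4)@(11, 9): e=[50,-2,64] → ·
    (2,5)@(5, 11): e=[14,98,0] → #  [on edge]
    (5,5)@(11, 11): e=[62,2,48] → #
    (6,5)@(13, 11): e=[78,-30,64] → ·
    (2,6)@(5, 13): e=[26,102,-16] → ·
    (3,6)@(7, 13): e=[42,70,0] → #  [on edge]
    (4,7)@(9, 15): e=[70,42,0] → #  [on edge]
    (5,8)@(11, 17): e=[98,14,0] → #  [on edge]
    (6,9)@(13, 19): e=[126,-14,0] → ·  [on edge]
    (7,10)@(15, 21): e=[154,-42,0] → ·  [on edge]
    (8,11)@(17, 23): e=[182,-70,0] → ·  [on edge]
  covered (16 px):
    · · · · · · · · · · ·
    · · · · · · · · · · ·
    · · · · # · · · · · ·
    · · · # # · · · · · ·
    · · # # # · · · · · ·
    · · # # # # · · · · ·
    · · · # # # · · · · ·
    · · · · # # · · · · ·
    · · · · · # · · · · ·
    · · · · · · · · · · ·
    · · · · · · · · · · ·
    · · · · · · · · · · ·

Result: [6,32,74]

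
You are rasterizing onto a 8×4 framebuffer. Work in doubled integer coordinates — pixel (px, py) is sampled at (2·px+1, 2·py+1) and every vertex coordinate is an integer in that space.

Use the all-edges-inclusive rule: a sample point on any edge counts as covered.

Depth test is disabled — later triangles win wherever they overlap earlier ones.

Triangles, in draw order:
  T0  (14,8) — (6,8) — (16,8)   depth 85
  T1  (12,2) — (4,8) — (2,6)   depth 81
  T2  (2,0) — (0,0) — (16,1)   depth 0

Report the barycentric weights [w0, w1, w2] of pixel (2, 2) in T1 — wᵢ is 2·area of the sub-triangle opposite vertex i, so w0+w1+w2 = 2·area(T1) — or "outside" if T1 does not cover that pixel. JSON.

T0:
  degenerate (2·area = 0) — covers nothing
T1:
  2·area = 28
  edge (12, 2)→(4, 8): d=(-8,6) inclusive
  edge (4, 8)→(2, 6): d=(-2,-2) inclusive
  edge (2, 6)→(12, 2): d=(10,-4) inclusive
    (0,2)@(1, 5): e=[42,0,-14] → ·  [on edge]
    (2,2)@(5, 5): e=[18,8,2] → #
    (3,2)@(7, 5): e=[6,12,10] → #
    (4,2)@(9, 5): e=[-6,16,18] → ·
    (1,3)@(3, 7): e=[14,0,14] → #  [on edge]
    (3,3)@(7, 7): e=[-10,8,30] → ·
  covered (4 px):
    · · · · · · · ·
    · · · · · · · ·
    · · # # · · · ·
    · # # · · · · ·
T2:
  2·area = 2  (B↔C swapped to make it positive)
  edge (2, 0)→(16, 1): d=(14,1) inclusive
  edge (16, 1)→(0, 0): d=(-16,-1) inclusive
  edge (0, 0)→(2, 0): d=(2,0) inclusive
  covered (0 px):
    · · · · · · · ·
    · · · · · · · ·
    · · · · · · · ·
    · · · · · · · ·

Result: [8,2,18]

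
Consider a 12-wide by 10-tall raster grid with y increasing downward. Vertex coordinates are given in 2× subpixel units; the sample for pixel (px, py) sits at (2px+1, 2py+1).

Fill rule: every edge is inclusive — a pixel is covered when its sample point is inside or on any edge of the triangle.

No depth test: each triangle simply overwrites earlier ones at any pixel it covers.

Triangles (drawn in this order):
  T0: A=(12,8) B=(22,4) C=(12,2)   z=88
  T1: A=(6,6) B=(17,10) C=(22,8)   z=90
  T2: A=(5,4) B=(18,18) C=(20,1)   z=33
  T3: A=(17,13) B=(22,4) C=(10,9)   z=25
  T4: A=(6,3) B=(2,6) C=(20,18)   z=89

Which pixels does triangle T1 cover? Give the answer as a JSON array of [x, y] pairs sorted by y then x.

T0:
  2·area = 60  (B↔C swapped to make it positive)
  edge (12, 8)→(12, 2): d=(0,-6) inclusive
  edge (12, 2)→(22, 4): d=(10,2) inclusive
  edge (22, 4)→(12, 8): d=(-10,4) inclusive
    (3,0)@(7, 1): e=[-30,0,90] → .  [on edge]
    (6,1)@(13, 3): e=[6,8,46] → X
    (7,1)@(15, 3): e=[18,4,38] → X
    (8,1)@(17, 3): e=[30,0,30] → X  [on edge]
    (9,1)@(19, 3): e=[42,-4,22] → .
    (6,2)@(13, 5): e=[6,28,26] → X
    (9,2)@(19, 5): e=[42,16,2] → X
    (10,2)@(21, 5): e=[54,12,-6] → .
    (6,3)@(13, 7): e=[6,48,6] → X
    (7,3)@(15, 7): e=[18,44,-2] → .
    (8,3)@(17, 7): e=[30,40,-10] → .
    (9,3)@(19, 7): e=[42,36,-18] → .
  covered (8 px):
    . . . . . . . . . . . .
    . . . . . . X X X . . .
    . . . . . . X X X X . .
    . . . . . . X . . . . .
    . . . . . . . . . . . .
    . . . . . . . . . . . .
    . . . . . . . . . . . .
    . . . . . . . . . . . .
    . . . . . . . . . . . .
    . . . . . . . . . . . .
T1:
  2·area = 42  (B↔C swapped to make it positive)
  edge (6, 6)→(22, 8): d=(16,2) inclusive
  edge (22, 8)→(17, 10): d=(-5,2) inclusive
  edge (17, 10)→(6, 6): d=(-11,-4) inclusive
    (4,3)@(9, 7): e=[10,31,1] → X
    (5,3)@(11, 7): e=[6,27,9] → X
    (6,3)@(13, 7): e=[2,23,17] → X
    (7,3)@(15, 7): e=[-2,19,25] → .
    (4,4)@(9, 9): e=[42,21,-21] → .
    (5,4)@(11, 9): e=[38,17,-13] → .
    (6,4)@(13, 9): e=[34,13,-5] → .
    (7,4)@(15, 9): e=[30,9,3] → X
    (8,4)@(17, 9): e=[26,5,11] → X
    (9,4)@(19, 9): e=[22,1,19] → X
    (10,4)@(21, 9): e=[18,-3,27] → .
    (7,5)@(15, 11): e=[62,-1,-19] → .
  covered (6 px):
    . . . . . . . . . . . .
    . . . . . . . . . . . .
    . . . . . . . . . . . .
    . . . . X X X . . . . .
    . . . . . . . X X X . .
    . . . . . . . . . . . .
    . . . . . . . . . . . .
    . . . . . . . . . . . .
    . . . . . . . . . . . .
    . . . . . . . . . . . .
T2:
  2·area = 249  (B↔C swapped to make it positive)
  edge (5, 4)→(20, 1): d=(15,-3) inclusive
  edge (20, 1)→(18, 18): d=(-2,17) inclusive
  edge (18, 18)→(5, 4): d=(-13,-14) inclusive
    (5,1)@(11, 3): e=[3,149,97] → X
    (6,1)@(13, 3): e=[9,115,125] → X
    (7,1)@(15, 3): e=[15,81,153] → X
    (8,1)@(17, 3): e=[21,47,181] → X
    (9,1)@(19, 3): e=[27,13,209] → X
    (10,1)@(21, 3): e=[33,-21,237] → .
    (3,2)@(7, 5): e=[21,213,15] → X
    (4,2)@(9, 5): e=[27,179,43] → X
    (10,2)@(21, 5): e=[63,-25,211] → .
    (3,3)@(7, 7): e=[51,209,-11] → .
    (4,3)@(9, 7): e=[57,175,17] → X
    (10,3)@(21, 7): e=[93,-29,185] → .
  covered (29 px):
    . . . . . . . . . . . .
    . . . . . X X X X X . .
    . . . X X X X X X X . .
    . . . . X X X X X X . .
    . . . . . X X X X X . .
    . . . . . . X X X . . .
    . . . . . . . X X . . .
    . . . . . . . . X . . .
    . . . . . . . . . . . .
    . . . . . . . . . . . .
T3:
  2·area = 83  (B↔C swapped to make it positive)
  edge (17, 13)→(10, 9): d=(-7,-4) inclusive
  edge (10, 9)→(22, 4): d=(12,-5) inclusive
  edge (22, 4)→(17, 13): d=(-5,9) inclusive
    (1,2)@(3, 5): e=[0,-83,166] → .  [on edge]
    (10,2)@(21, 5): e=[72,7,4] → X
    (11,2)@(23, 5): e=[80,17,-14] → .
    (7,3)@(15, 7): e=[34,1,48] → X
    (8,3)@(17, 7): e=[42,11,30] → X
    (9,3)@(19, 7): e=[50,21,12] → X
    (10,3)@(21, 7): e=[58,31,-6] → .
    (5,4)@(11, 9): e=[4,5,74] → X
    (6,4)@(13, 9): e=[12,15,56] → X
    (10,4)@(21, 9): e=[44,55,-16] → .
    (5,5)@(11, 11): e=[-10,29,64] → .
    (6,5)@(13, 11): e=[-2,39,46] → .
    (8,6)@(17, 13): e=[0,83,0] → X  [on edge]
  covered (12 px):
    . . . . . . . . . . . .
    . . . . . . . . . . . .
    . . . . . . . . . . X .
    . . . . . . . X X X . .
    . . . . . X X X X X . .
    . . . . . . . X X . . .
    . . . . . . . . X . . .
    . . . . . . . . . . . .
    . . . . . . . . . . . .
    . . . . . . . . . . . .
T4:
  2·area = 102  (B↔C swapped to make it positive)
  edge (6, 3)→(20, 18): d=(14,15) inclusive
  edge (20, 18)→(2, 6): d=(-18,-12) inclusive
  edge (2, 6)→(6, 3): d=(4,-3) inclusive
    (2,2)@(5, 5): e=[43,54,5] → X
    (3,2)@(7, 5): e=[13,78,11] → X
    (4,2)@(9, 5): e=[-17,102,17] → .
    (2,3)@(5, 7): e=[71,18,13] → X
    (4,3)@(9, 7): e=[11,66,25] → X
    (5,3)@(11, 7): e=[-19,90,31] → .
    (2,4)@(5, 9): e=[99,-18,21] → .
    (3,4)@(7, 9): e=[69,6,27] → X
    (5,4)@(11, 9): e=[9,54,39] → X
    (6,4)@(13, 9): e=[-21,78,45] → .
    (3,5)@(7, 11): e=[97,-30,35] → .
    (4,5)@(9, 11): e=[67,-6,41] → .
  covered (14 px):
    . . . . . . . . . . . .
    . . . . . . . . . . . .
    . . X X . . . . . . . .
    . . X X X . . . . . . .
    . . . X X X . . . . . .
    . . . . . X X . . . . .
    . . . . . . X X . . . .
    . . . . . . . . X . . .
    . . . . . . . . . X . .
    . . . . . . . . . . . .

Final: [[4,3],[5,3],[6,3],[7,4],[8,4],[9,4]]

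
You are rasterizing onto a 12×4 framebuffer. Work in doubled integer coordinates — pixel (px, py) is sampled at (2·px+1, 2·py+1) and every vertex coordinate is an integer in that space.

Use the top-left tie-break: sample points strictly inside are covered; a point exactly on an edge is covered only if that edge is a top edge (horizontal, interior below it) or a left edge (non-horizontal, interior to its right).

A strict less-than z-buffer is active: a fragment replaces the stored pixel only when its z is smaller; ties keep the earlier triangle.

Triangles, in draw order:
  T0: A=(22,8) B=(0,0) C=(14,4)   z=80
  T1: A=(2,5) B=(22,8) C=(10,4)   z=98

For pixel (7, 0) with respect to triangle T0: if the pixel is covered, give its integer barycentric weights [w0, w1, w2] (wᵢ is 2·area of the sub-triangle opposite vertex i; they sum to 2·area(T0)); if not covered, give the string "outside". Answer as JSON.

T0:
  2·area = 24
  edge (22, 8)→(0, 0): d=(-22,-8) top-left  bias=+0
  edge (0, 0)→(14, 4): d=(14,4) right/bottom  bias=-1
  edge (14, 4)→(22, 8): d=(8,4) right/bottom  bias=-1
    (1,0)@(3, 1): e=[2,2,20] → X
    (2,0)@(5, 1): e=[18,-6,12] → .
    (1,1)@(3, 3): e=[-42,30,36] → .
    (4,1)@(9, 3): e=[6,6,12] → X
    (5,1)@(11, 3): e=[22,-2,4] → .
    (4,2)@(9, 5): e=[-38,34,28] → .
    (7,2)@(15, 5): e=[10,10,4] → X
    (8,2)@(17, 5): e=[26,2,-4] → .
    (7,3)@(15, 7): e=[-34,38,20] → .
  covered (3 px):
    . X . . . . . . . . . .
    . . . . X . . . . . . .
    . . . . . . . X . . . .
    . . . . . . . . . . . .
T1:
  2·area = 44  (B↔C swapped to make it positive)
  edge (2, 5)→(10, 4): d=(8,-1) top-left  bias=+0
  edge (10, 4)→(22, 8): d=(12,4) right/bottom  bias=-1
  edge (22, 8)→(2, 5): d=(-20,-3) top-left  bias=+0
    (0,0)@(1, 1): e=[-33,0,77] → .  [on edge]
    (3,1)@(7, 3): e=[-11,0,55] → .  [on edge]
    (1,2)@(3, 5): e=[1,40,3] → X
    (2,2)@(5, 5): e=[3,32,9] → X
    (3,2)@(7, 5): e=[5,24,15] → X
    (4,2)@(9, 5): e=[7,16,21] → X
    (5,2)@(11, 5): e=[9,8,27] → X
    (6,2)@(13, 5): e=[11,0,33] → .  [on edge]
    (1,3)@(3, 7): e=[17,64,-37] → .
    (2,3)@(5, 7): e=[19,56,-31] → .
    (3,3)@(7, 7): e=[21,48,-25] → .
    (4,3)@(9, 7): e=[23,40,-19] → .
    (9,3)@(19, 7): e=[33,0,11] → .  [on edge]
  covered (6 px):
    . . . . . . . . . . . .
    . . . . . . . . . . . .
    . X X X X X . . . . . .
    . . . . . . . . X . . .

Answer: "outside"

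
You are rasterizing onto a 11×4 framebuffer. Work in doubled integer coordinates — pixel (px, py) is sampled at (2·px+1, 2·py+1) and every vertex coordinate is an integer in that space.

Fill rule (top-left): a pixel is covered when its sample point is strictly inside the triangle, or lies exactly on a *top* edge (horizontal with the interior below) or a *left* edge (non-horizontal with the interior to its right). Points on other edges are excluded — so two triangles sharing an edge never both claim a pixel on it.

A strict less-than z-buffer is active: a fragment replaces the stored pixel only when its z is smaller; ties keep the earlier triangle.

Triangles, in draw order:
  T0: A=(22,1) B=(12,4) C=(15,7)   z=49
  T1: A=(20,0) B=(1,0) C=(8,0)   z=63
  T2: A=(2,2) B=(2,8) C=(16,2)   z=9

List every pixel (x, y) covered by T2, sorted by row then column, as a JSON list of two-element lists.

T0:
  2·area = 39  (B↔C swapped to make it positive)
  edge (22, 1)→(15, 7): d=(-7,6) right/bottom  bias=-1
  edge (15, 7)→(12, 4): d=(-3,-3) top-left  bias=+0
  edge (12, 4)→(22, 1): d=(10,-3) top-left  bias=+0
    (4,0)@(9, 1): e=[78,0,-39] → .  [on edge]
    (5,1)@(11, 3): e=[52,0,-13] → .  [on edge]
    (8,1)@(17, 3): e=[16,18,5] → X
    (9,1)@(19, 3): e=[4,24,11] → X
    (10,1)@(21, 3): e=[-8,30,17] → .
    (6,2)@(13, 5): e=[26,0,13] → X  [on edge]
    (7,2)@(15, 5): e=[14,6,19] → X
    (9,2)@(19, 5): e=[-10,18,31] → .
    (6,3)@(13, 7): e=[12,-6,33] → .
    (7,3)@(15, 7): e=[0,0,39] → .  [on edge]
    (8,3)@(17, 7): e=[-12,6,45] → .
  covered (5 px):
    . . . . . . . . . . .
    . . . . . . . . X X .
    . . . . . . X X X . .
    . . . . . . . . . . .
T1:
  degenerate (2·area = 0) — covers nothing
T2:
  2·area = 84  (B↔C swapped to make it positive)
  edge (2, 2)→(16, 2): d=(14,0) top-left  bias=+0
  edge (16, 2)→(2, 8): d=(-14,6) right/bottom  bias=-1
  edge (2, 8)→(2, 2): d=(0,-6) top-left  bias=+0
    (1,1)@(3, 3): e=[14,64,6] → X
    (2,1)@(5, 3): e=[14,52,18] → X
    (3,1)@(7, 3): e=[14,40,30] → X
    (4,1)@(9, 3): e=[14,28,42] → X
    (5,1)@(11, 3): e=[14,16,54] → X
    (6,1)@(13, 3): e=[14,4,66] → X
    (7,1)@(15, 3): e=[14,-8,78] → .
    (1,2)@(3, 5): e=[42,36,6] → X
    (4,2)@(9, 5): e=[42,0,42] → .  [on edge]
    (5,2)@(11, 5): e=[42,-12,54] → .
    (6,2)@(13, 5): e=[42,-24,66] → .
    (1,3)@(3, 7): e=[70,8,6] → X
  covered (10 px):
    . . . . . . . . . . .
    . X X X X X X . . . .
    . X X X . . . . . . .
    . X . . . . . . . . .

Final: [[1,1],[2,1],[3,1],[4,1],[5,1],[6,1],[1,2],[2,2],[3,2],[1,3]]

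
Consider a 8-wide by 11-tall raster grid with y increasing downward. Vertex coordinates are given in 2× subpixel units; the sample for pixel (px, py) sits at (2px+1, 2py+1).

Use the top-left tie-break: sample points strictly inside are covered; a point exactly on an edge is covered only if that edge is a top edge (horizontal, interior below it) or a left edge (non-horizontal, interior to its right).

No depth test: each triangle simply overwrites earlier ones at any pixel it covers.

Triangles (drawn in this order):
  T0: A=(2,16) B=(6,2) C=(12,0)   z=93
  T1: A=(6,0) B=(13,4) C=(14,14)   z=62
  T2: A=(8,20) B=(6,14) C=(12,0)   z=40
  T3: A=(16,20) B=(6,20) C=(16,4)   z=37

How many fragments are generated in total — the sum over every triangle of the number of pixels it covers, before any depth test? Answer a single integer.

T0:
  2·area = 76
  edge (2, 16)→(6, 2): d=(4,-14) top-left  bias=+0
  edge (6, 2)→(12, 0): d=(6,-2) top-left  bias=+0
  edge (12, 0)→(2, 16): d=(-10,16) right/bottom  bias=-1
    (4,0)@(9, 1): e=[38,0,38] → #  [on edge]
    (5,0)@(11, 1): e=[66,4,6] → #
    (6,0)@(13, 1): e=[94,8,-26] → ·
    (1,1)@(3, 3): e=[-38,0,114] → ·  [on edge]
    (3,1)@(7, 3): e=[18,8,50] → #
    (5,1)@(11, 3): e=[74,16,-14] → ·
    (3,2)@(7, 5): e=[26,20,30] → #
    (4,2)@(9, 5): e=[54,24,-2] → ·
    (2,3)@(5, 7): e=[6,28,42] → #
    (4,3)@(9, 7): e=[62,36,-22] → ·
    (2,4)@(5, 9): e=[14,40,22] → #
    (3,4)@(7, 9): e=[42,44,-10] → ·
  covered (10 px):
    · · · · # # · ·
    · · · # # · · ·
    · · · # · · · ·
    · · # # · · · ·
    · · # · · · · ·
    · · # · · · · ·
    · # · · · · · ·
    · · · · · · · ·
    · · · · · · · ·
    · · · · · · · ·
    · · · · · · · ·
T1:
  2·area = 66
  edge (6, 0)→(13, 4): d=(7,4) right/bottom  bias=-1
  edge (13, 4)→(14, 14): d=(1,10) right/bottom  bias=-1
  edge (14, 14)→(6, 0): d=(-8,-14) top-left  bias=+0
    (3,0)@(7, 1): e=[3,57,6] → #
    (4,0)@(9, 1): e=[-5,37,34] → ·
    (3,1)@(7, 3): e=[17,59,-10] → ·
    (4,1)@(9, 3): e=[9,39,18] → #
    (5,1)@(11, 3): e=[1,19,46] → #
    (6,1)@(13, 3): e=[-7,-1,74] → ·
    (4,2)@(9, 5): e=[23,41,2] → #
    (6,2)@(13, 5): e=[7,1,58] → #
    (7,2)@(15, 5): e=[-1,-19,86] → ·
    (4,3)@(9, 7): e=[37,43,-14] → ·
    (5,3)@(11, 7): e=[29,23,14] → #
    (7,3)@(15, 7): e=[13,-17,70] → ·
  covered (10 px):
    · · · # · · · ·
    · · · · # # · ·
    · · · · # # # ·
    · · · · · # # ·
    · · · · · · # ·
    · · · · · · # ·
    · · · · · · · ·
    · · · · · · · ·
    · · · · · · · ·
    · · · · · · · ·
    · · · · · · · ·
T2:
  2·area = 64
  edge (8, 20)→(6, 14): d=(-2,-6) top-left  bias=+0
  edge (6, 14)→(12, 0): d=(6,-14) top-left  bias=+0
  edge (12, 0)→(8, 20): d=(-4,20) right/bottom  bias=-1
    (5,1)@(11, 3): e=[52,4,8] → #
    (6,1)@(13, 3): e=[64,32,-32] → ·
    (1,2)@(3, 5): e=[0,-96,160] → ·  [on edge]
    (5,2)@(11, 5): e=[48,16,0] → ·  [on edge]
    (4,3)@(9, 7): e=[32,0,32] → #  [on edge]
    (5,3)@(11, 7): e=[44,28,-8] → ·
    (4,4)@(9, 9): e=[28,12,24] → #
    (5,4)@(11, 9): e=[40,40,-16] → ·
    (2,5)@(5, 11): e=[0,-32,96] → ·  [on edge]
    (4,5)@(9, 11): e=[24,24,16] → #
    (5,5)@(11, 11): e=[36,52,-24] → ·
    (3,6)@(7, 13): e=[8,8,48] → #
    (4,7)@(9, 15): e=[16,48,0] → ·  [on edge]
    (3,8)@(7, 17): e=[0,32,32] → #  [on edge]
    (1,10)@(3, 21): e=[-32,0,96] → ·  [on edge]
  covered (8 px):
    · · · · · · · ·
    · · · · · # · ·
    · · · · · · · ·
    · · · · # · · ·
    · · · · # · · ·
    · · · · # · · ·
    · · · # # · · ·
    · · · # · · · ·
    · · · # · · · ·
    · · · · · · · ·
    · · · · · · · ·
T3:
  2·area = 160
  edge (16, 20)→(6, 20): d=(-10,0) right/bottom  bias=-1
  edge (6, 20)→(16, 4): d=(10,-16) top-left  bias=+0
  edge (16, 4)→(16, 20): d=(0,16) right/bottom  bias=-1
    (7,3)@(15, 7): e=[130,14,16] → #
    (6,4)@(13, 9): e=[110,2,48] → #
    (6,5)@(13, 11): e=[90,22,48] → #
    (5,6)@(11, 13): e=[70,10,80] → #
    (5,7)@(11, 15): e=[50,30,80] → #
    (4,8)@(9, 17): e=[30,18,112] → #
    (3,9)@(7, 19): e=[10,6,144] → #
    (3,10)@(7, 21): e=[-10,26,144] → ·
    (4,10)@(9, 21): e=[-10,58,112] → ·
    (5,10)@(11, 21): e=[-10,90,80] → ·
    (6,10)@(13, 21): e=[-10,122,48] → ·
    (7,10)@(15, 21): e=[-10,154,16] → ·
  covered (20 px):
    · · · · · · · ·
    · · · · · · · ·
    · · · · · · · ·
    · · · · · · · #
    · · · · · · # #
    · · · · · · # #
    · · · · · # # #
    · · · · · # # #
    · · · · # # # #
    · · · # # # # #
    · · · · · · · ·

Answer: 48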